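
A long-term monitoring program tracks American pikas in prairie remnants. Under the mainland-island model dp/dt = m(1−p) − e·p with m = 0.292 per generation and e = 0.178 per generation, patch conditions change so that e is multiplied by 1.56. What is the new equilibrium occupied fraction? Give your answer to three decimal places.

0.513

Before: p* = 0.292/(0.292+0.178) = 0.6213.
After: m = 0.292, e = 0.27768; p* = 0.292/0.5697 = 0.5126.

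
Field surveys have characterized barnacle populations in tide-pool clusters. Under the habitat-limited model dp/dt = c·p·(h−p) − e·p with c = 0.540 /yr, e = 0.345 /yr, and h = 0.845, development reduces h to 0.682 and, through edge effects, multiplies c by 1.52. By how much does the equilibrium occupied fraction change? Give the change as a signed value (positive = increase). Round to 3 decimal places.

0.056

Before: p* = h − e/c = 0.845 − 0.345/0.540 = 0.845 − 0.6389 = 0.2061.
After: c = 0.8208, e = 0.345, h = 0.682; p* = 0.682 − 0.345/0.8208 = 0.2617.
Δp* = 0.2617 − 0.2061 = +0.0556.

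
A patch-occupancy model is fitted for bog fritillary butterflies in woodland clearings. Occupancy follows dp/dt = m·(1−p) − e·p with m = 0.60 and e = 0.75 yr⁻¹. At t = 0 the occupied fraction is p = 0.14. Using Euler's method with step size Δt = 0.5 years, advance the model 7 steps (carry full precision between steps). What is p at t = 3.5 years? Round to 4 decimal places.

0.4443

Update rule: p ← p + [m·(1−p) − e·p]·Δt with Δt = 0.5.
t = 0.5: p = 0.14000 + (+0.20550) = 0.34550
t = 1: p = 0.34550 + (+0.06679) = 0.41229
t = 1.5: p = 0.41229 + (+0.02171) = 0.43399
t = 2: p = 0.43399 + (+0.00705) = 0.44105
t = 2.5: p = 0.44105 + (+0.00229) = 0.44334
t = 3: p = 0.44334 + (+0.00075) = 0.44409
t = 3.5: p = 0.44409 + (+0.00024) = 0.44433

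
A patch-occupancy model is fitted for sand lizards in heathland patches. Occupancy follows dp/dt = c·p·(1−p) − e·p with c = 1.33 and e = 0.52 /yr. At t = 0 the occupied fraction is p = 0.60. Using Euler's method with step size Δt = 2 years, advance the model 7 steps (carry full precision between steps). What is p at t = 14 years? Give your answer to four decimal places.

Update rule: p ← p + [c·p·(1−p) − e·p]·Δt with Δt = 2.
  1  |  dp/dt·Δt = +0.014400  |  p_1 = 0.614400
  2  |  dp/dt·Δt = -0.008788  |  p_2 = 0.605612
  3  |  dp/dt·Δt = +0.005495  |  p_3 = 0.611106
  4  |  dp/dt·Δt = -0.003387  |  p_4 = 0.607719
  5  |  dp/dt·Δt = +0.002107  |  p_5 = 0.609826
  6  |  dp/dt·Δt = -0.001304  |  p_6 = 0.608523
  7  |  dp/dt·Δt = +0.000809  |  p_7 = 0.609332

0.6093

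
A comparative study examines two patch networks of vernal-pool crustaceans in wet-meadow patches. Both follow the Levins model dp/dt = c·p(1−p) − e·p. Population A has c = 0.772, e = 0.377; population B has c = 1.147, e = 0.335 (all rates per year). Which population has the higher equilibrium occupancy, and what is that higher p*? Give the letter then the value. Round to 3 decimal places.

A: p*_A = 1 − 0.377/0.772 = 0.5117.
B: p*_B = 1 − 0.335/1.147 = 0.7079.
B is higher at 0.7079.

B, 0.708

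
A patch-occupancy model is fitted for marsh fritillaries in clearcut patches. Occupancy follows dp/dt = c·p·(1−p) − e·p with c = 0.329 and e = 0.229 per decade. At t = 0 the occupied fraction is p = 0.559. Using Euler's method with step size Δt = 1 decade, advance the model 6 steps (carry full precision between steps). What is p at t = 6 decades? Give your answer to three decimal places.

Update rule: p ← p + [c·p·(1−p) − e·p]·Δt with Δt = 1.
  1  |  dp/dt·Δt = -0.046906  |  p_1 = 0.512094
  2  |  dp/dt·Δt = -0.035068  |  p_2 = 0.477026
  3  |  dp/dt·Δt = -0.027163  |  p_3 = 0.449864
  4  |  dp/dt·Δt = -0.021596  |  p_4 = 0.428268
  5  |  dp/dt·Δt = -0.017516  |  p_5 = 0.410752
  6  |  dp/dt·Δt = -0.014433  |  p_6 = 0.396319

0.396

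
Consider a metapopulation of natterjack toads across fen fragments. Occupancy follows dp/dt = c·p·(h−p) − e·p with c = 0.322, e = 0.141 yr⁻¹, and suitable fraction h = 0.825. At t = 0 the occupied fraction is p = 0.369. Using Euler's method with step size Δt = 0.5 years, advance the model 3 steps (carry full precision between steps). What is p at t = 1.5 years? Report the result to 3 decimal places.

0.372

Update rule: p ← p + [c·p·(h−p) − e·p]·Δt with Δt = 0.5.
  1  |  dp/dt·Δt = +0.001076  |  p_1 = 0.370076
  2  |  dp/dt·Δt = +0.001015  |  p_2 = 0.371091
  3  |  dp/dt·Δt = +0.000957  |  p_3 = 0.372048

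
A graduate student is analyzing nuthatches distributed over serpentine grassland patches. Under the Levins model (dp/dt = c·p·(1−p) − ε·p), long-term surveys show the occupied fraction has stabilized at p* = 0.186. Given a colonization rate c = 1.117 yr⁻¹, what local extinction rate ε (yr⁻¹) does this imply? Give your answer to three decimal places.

At equilibrium c(1−p*) = ε.
ε = 1.117 × (1 − 0.186) = 1.117 × 0.8140 = 0.9092.

0.909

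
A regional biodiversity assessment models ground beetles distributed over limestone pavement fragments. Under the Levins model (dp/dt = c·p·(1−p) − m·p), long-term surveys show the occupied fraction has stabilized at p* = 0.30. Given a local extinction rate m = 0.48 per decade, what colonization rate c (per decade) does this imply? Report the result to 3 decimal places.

0.686

At equilibrium c(1−p*) = m, so c = m/(1−p*).
c = 0.48/(1 − 0.30) = 0.48/0.7000 = 0.6857.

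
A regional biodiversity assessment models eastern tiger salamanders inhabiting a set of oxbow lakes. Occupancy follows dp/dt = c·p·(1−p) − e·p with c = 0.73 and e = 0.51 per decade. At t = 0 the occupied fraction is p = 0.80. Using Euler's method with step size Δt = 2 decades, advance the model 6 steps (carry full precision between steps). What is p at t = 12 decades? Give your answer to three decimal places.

0.294

Update rule: p ← p + [c·p·(1−p) − e·p]·Δt with Δt = 2.
t = 2: p = 0.80000 + (-0.58240) = 0.21760
t = 4: p = 0.21760 + (+0.02661) = 0.24421
t = 6: p = 0.24421 + (+0.02038) = 0.26459
t = 8: p = 0.26459 + (+0.01421) = 0.27880
t = 10: p = 0.27880 + (+0.00919) = 0.28799
t = 12: p = 0.28799 + (+0.00563) = 0.29361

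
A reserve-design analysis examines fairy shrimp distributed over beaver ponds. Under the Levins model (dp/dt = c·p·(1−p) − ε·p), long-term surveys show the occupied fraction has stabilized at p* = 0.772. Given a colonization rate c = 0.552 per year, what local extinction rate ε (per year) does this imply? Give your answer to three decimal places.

0.126

At equilibrium c(1−p*) = ε.
ε = 0.552 × (1 − 0.772) = 0.552 × 0.2280 = 0.1259.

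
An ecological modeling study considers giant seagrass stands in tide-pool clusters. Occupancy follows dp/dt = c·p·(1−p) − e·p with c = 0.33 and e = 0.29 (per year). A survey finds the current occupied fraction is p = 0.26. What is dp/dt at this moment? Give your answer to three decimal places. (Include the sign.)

Colonization term: c·p·(1−p) = 0.33×0.26×0.7400 = 0.06349.
Extinction term: e·p = 0.07540.
dp/dt = 0.06349 − 0.07540 = -0.01191.

-0.012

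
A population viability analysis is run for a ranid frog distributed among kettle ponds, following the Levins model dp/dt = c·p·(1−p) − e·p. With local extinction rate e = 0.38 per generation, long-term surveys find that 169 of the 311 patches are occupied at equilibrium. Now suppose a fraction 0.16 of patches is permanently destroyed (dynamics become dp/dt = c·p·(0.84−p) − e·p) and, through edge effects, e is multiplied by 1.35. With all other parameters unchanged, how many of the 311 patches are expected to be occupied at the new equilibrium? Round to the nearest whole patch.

Observed p* = 169/311 = 0.54341.
Balance c(1−p*) = e gives c = e/(1 − 0.54341) = 0.38/0.45659 = 0.83226.
New p* = 0.84 − e/c = 0.84 − 0.51300/0.83226 = 0.22361.
Expected occupied = 311 × 0.22361 = 69.54 ≈ 70.

70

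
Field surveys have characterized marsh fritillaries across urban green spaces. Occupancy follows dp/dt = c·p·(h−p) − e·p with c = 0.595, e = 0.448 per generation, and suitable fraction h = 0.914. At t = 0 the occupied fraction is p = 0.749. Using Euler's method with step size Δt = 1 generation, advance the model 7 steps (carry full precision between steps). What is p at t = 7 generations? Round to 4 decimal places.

0.2432

Update rule: p ← p + [c·p·(h−p) − e·p]·Δt with Δt = 1.
  1  |  dp/dt·Δt = -0.262019  |  p_1 = 0.486981
  2  |  dp/dt·Δt = -0.094437  |  p_2 = 0.392544
  3  |  dp/dt·Δt = -0.054066  |  p_3 = 0.338477
  4  |  dp/dt·Δt = -0.035731  |  p_4 = 0.302746
  5  |  dp/dt·Δt = -0.025523  |  p_5 = 0.277224
  6  |  dp/dt·Δt = -0.019161  |  p_6 = 0.258062
  7  |  dp/dt·Δt = -0.014895  |  p_7 = 0.243168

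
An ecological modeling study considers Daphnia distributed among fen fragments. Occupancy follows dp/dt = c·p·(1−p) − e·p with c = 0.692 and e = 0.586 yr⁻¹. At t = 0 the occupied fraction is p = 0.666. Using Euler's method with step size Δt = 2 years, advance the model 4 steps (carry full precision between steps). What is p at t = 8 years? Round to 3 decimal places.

Update rule: p ← p + [c·p·(1−p) − e·p]·Δt with Δt = 2.
  1  |  dp/dt·Δt = -0.472690  |  p_1 = 0.193310
  2  |  dp/dt·Δt = -0.010737  |  p_2 = 0.182574
  3  |  dp/dt·Δt = -0.007427  |  p_3 = 0.175146
  4  |  dp/dt·Δt = -0.005325  |  p_4 = 0.169821

0.170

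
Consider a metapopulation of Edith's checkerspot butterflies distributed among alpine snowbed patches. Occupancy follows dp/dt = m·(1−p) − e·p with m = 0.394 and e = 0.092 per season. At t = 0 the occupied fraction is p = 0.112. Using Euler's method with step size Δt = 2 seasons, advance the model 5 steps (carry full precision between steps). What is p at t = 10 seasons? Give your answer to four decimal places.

Update rule: p ← p + [m·(1−p) − e·p]·Δt with Δt = 2.
  1  |  dp/dt·Δt = +0.679136  |  p_1 = 0.791136
  2  |  dp/dt·Δt = +0.019016  |  p_2 = 0.810152
  3  |  dp/dt·Δt = +0.000532  |  p_3 = 0.810684
  4  |  dp/dt·Δt = +0.000015  |  p_4 = 0.810699
  5  |  dp/dt·Δt = +0.000000  |  p_5 = 0.810700

0.8107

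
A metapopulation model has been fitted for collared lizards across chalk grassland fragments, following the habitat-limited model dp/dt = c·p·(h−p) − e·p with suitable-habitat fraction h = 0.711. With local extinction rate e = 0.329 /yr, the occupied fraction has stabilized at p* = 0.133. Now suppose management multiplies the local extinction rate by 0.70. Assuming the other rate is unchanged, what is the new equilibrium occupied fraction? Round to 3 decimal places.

0.306

Balance c(h−p*) = e gives c = e/(0.711 − 0.13300) = 0.329/0.57800 = 0.56920.
New p* = 0.711 − e/c = 0.711 − 0.23030/0.56920 = 0.30640.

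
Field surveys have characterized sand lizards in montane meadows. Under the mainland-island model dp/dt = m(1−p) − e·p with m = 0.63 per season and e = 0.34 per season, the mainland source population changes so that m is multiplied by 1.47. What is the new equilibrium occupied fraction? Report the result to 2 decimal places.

0.73

Before: p* = 0.63/(0.63+0.34) = 0.6495.
After: m = 0.9261, e = 0.34; p* = 0.9261/1.2661 = 0.7315.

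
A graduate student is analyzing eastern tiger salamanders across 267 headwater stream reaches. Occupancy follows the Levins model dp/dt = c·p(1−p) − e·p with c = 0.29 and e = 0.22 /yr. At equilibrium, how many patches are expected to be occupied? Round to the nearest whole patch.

64

p* = 1 − e/c = 1 − 0.22/0.29 = 0.2414.
Expected occupied patches = N × p* = 267 × 0.2414 = 64.45 ≈ 64.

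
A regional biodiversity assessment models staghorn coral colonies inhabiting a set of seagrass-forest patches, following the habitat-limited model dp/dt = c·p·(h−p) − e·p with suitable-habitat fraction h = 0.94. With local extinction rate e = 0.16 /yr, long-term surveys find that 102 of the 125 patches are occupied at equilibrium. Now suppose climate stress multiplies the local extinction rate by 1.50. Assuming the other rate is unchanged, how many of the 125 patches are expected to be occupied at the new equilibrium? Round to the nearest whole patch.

94

Observed p* = 102/125 = 0.81600.
Balance c(h−p*) = e gives c = e/(0.94 − 0.81600) = 0.16/0.12400 = 1.29032.
New p* = 0.94 − e/c = 0.94 − 0.24000/1.29032 = 0.75400.
Expected occupied = 125 × 0.75400 = 94.25 ≈ 94.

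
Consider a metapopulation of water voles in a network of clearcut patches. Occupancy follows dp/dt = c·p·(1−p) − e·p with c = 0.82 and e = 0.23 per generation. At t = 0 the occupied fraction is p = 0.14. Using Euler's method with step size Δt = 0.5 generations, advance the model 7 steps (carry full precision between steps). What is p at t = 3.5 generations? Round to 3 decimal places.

0.462

Update rule: p ← p + [c·p·(1−p) − e·p]·Δt with Δt = 0.5.
t = 0.5: p = 0.14000 + (+0.03326) = 0.17326
t = 1: p = 0.17326 + (+0.03880) = 0.21207
t = 1.5: p = 0.21207 + (+0.04412) = 0.25619
t = 2: p = 0.25619 + (+0.04867) = 0.30486
t = 2.5: p = 0.30486 + (+0.05183) = 0.35668
t = 3: p = 0.35668 + (+0.05306) = 0.40974
t = 3.5: p = 0.40974 + (+0.05204) = 0.46178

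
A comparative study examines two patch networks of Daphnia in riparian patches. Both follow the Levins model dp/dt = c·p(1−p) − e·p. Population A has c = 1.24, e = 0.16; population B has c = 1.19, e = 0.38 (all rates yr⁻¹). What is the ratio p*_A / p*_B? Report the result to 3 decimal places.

A: p*_A = 1 − 0.16/1.24 = 0.8710.
B: p*_B = 1 − 0.38/1.19 = 0.6807.
p*_A / p*_B = 0.8710/0.6807 = 1.2796.

1.280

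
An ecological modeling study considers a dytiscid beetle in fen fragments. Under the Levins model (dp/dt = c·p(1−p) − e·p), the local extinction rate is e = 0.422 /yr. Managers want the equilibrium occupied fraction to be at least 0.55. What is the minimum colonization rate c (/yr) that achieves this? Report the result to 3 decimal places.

p* = 1 − e/c ≥ 0.55 requires e/c ≤ 0.4500, i.e. c ≥ e/0.4500.
c_min = 0.422/0.4500 = 0.9378.

0.938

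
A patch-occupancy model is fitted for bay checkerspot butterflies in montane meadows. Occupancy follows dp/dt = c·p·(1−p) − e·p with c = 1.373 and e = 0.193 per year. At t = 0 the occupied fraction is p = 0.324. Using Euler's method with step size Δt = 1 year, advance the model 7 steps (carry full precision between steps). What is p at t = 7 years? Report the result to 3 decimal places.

0.859

Update rule: p ← p + [c·p·(1−p) − e·p]·Δt with Δt = 1.
step 1: Δp = +0.23819, p = 0.56219
step 2: Δp = +0.22944, p = 0.79163
step 3: Δp = +0.07370, p = 0.86532
step 4: Δp = -0.00700, p = 0.85832
step 5: Δp = +0.00131, p = 0.85963
step 6: Δp = -0.00023, p = 0.85940
step 7: Δp = +0.00004, p = 0.85944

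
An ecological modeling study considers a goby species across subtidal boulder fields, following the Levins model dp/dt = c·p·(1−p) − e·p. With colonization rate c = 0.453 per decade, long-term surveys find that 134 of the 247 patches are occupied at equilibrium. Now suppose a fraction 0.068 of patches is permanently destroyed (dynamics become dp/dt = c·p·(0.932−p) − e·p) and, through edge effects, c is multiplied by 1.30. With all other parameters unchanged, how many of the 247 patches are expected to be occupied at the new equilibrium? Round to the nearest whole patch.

Observed p* = 134/247 = 0.54251.
Balance c(1−p*) = e gives e = 0.453×(1 − 0.54251) = 0.20724.
New p* = 0.932 − e/c = 0.932 − 0.20724/0.58890 = 0.58009.
Expected occupied = 247 × 0.58009 = 143.28 ≈ 143.

143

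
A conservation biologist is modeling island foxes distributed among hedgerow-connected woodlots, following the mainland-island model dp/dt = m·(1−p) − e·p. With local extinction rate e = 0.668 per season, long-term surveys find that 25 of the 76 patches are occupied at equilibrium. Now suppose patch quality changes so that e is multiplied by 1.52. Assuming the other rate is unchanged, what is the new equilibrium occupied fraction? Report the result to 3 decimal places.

Observed p* = 25/76 = 0.32895.
Balance m(1−p*) = e·p* gives m = e·p*/(1−p*) = 0.668×0.32895/0.67105 = 0.32745.
New p* = m/(m+e) = 0.32745/(0.32745+1.01536) = 0.24385.

0.244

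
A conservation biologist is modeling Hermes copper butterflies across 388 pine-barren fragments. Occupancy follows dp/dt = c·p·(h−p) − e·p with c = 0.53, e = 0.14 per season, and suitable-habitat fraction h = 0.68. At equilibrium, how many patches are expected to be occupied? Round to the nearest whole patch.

161

p* = h − e/c = 0.68 − 0.2642 = 0.4158.
Expected occupied patches = N × p* = 388 × 0.4158 = 161.35 ≈ 161.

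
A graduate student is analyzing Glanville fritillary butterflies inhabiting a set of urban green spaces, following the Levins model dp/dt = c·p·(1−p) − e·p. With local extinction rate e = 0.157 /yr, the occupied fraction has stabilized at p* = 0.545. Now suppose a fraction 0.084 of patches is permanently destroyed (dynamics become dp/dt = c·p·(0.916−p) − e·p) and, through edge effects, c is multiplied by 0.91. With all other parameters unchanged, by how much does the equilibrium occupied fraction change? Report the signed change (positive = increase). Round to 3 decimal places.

Balance c(1−p*) = e gives c = e/(1 − 0.54500) = 0.157/0.45500 = 0.34505.
New p* = 0.916 − e/c = 0.916 − 0.15700/0.31400 = 0.41600.
Δp* = 0.41600 − 0.54500 = -0.12900.

-0.129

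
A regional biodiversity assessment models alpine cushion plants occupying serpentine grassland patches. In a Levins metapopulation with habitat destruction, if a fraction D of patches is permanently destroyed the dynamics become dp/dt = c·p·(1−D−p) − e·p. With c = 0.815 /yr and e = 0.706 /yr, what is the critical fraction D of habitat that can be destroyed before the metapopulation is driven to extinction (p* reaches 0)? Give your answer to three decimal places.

The nontrivial equilibrium is p* = (1−D) − e/c; extinction occurs when this hits zero.
So D_crit = 1 − e/c = 1 − 0.706/0.815 = 1 − 0.8663 = 0.1337.
Note this equals the original equilibrium occupancy — the Levins extinction-debt result.

0.134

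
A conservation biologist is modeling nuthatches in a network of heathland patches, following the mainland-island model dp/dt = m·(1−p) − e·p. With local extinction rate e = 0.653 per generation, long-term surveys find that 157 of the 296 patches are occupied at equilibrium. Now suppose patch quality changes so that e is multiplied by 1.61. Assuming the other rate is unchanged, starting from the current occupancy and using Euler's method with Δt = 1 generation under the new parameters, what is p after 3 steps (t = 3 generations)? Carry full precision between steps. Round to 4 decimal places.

Observed p* = 157/296 = 0.53041.
Balance m(1−p*) = e·p* gives m = e·p*/(1−p*) = 0.653×0.53041/0.46959 = 0.73756.
Starting from p₀ = 0.53041; update p ← p + (dp/dt)·Δt with the new parameters.
t = 1: p = 0.53041 + (-0.21128) = 0.31913
t = 2: p = 0.31913 + (+0.16667) = 0.48580
t = 3: p = 0.48580 + (-0.13149) = 0.35432

0.3543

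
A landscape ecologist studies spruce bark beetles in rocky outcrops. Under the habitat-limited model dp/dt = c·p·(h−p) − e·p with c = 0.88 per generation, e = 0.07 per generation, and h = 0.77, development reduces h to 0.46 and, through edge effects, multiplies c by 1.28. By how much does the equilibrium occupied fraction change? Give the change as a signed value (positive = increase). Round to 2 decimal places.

Before: p* = h − e/c = 0.77 − 0.07/0.88 = 0.77 − 0.0795 = 0.6905.
After: c = 1.1264, e = 0.07, h = 0.46; p* = 0.46 − 0.07/1.1264 = 0.3979.
Δp* = 0.3979 − 0.6905 = -0.2926.

-0.29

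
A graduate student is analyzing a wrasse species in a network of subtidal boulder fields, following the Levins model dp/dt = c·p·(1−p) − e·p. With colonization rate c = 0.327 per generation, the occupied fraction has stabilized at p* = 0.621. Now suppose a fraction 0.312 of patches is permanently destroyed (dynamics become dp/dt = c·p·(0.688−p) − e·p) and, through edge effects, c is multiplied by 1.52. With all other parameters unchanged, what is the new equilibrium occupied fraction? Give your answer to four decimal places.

0.4387

Balance c(1−p*) = e gives e = 0.327×(1 − 0.62100) = 0.12393.
New p* = 0.688 − e/c = 0.688 − 0.12393/0.49704 = 0.43866.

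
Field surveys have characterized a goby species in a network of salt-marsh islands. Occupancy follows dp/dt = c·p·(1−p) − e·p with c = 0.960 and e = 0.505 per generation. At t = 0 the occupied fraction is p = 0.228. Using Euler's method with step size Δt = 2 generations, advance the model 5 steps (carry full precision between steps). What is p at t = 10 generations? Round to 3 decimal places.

0.474

Update rule: p ← p + [c·p·(1−p) − e·p]·Δt with Δt = 2.
t = 2: p = 0.22800 + (+0.10767) = 0.33567
t = 4: p = 0.33567 + (+0.08912) = 0.42480
t = 6: p = 0.42480 + (+0.04010) = 0.46489
t = 8: p = 0.46489 + (+0.00809) = 0.47298
t = 10: p = 0.47298 + (+0.00088) = 0.47387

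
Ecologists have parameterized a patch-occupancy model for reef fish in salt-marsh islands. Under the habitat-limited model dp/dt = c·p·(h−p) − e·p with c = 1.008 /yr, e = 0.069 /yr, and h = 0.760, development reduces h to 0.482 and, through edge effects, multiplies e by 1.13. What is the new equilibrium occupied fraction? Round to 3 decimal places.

0.405

Before: p* = h − e/c = 0.760 − 0.069/1.008 = 0.760 − 0.0685 = 0.6915.
After: c = 1.008, e = 0.07797, h = 0.482; p* = 0.482 − 0.07797/1.008 = 0.4046.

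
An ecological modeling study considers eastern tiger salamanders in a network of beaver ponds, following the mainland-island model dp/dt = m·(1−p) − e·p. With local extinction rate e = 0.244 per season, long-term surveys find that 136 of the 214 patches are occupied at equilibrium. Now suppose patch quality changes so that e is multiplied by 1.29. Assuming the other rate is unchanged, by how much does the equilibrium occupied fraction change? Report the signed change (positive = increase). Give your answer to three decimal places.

Observed p* = 136/214 = 0.63551.
Balance m(1−p*) = e·p* gives m = e·p*/(1−p*) = 0.244×0.63551/0.36449 = 0.42543.
New p* = m/(m+e) = 0.42543/(0.42543+0.31476) = 0.57476.
Δp* = 0.57476 − 0.63551 = -0.06075.

-0.061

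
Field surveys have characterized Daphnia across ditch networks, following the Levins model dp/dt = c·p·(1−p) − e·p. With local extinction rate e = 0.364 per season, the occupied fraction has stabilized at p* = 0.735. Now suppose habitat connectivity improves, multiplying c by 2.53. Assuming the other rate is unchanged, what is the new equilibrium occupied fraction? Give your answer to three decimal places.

Balance c(1−p*) = e gives c = e/(1 − 0.73500) = 0.364/0.26500 = 1.37358.
New p* = 1 − e/c = 1 − 0.36400/3.47516 = 0.89526.

0.895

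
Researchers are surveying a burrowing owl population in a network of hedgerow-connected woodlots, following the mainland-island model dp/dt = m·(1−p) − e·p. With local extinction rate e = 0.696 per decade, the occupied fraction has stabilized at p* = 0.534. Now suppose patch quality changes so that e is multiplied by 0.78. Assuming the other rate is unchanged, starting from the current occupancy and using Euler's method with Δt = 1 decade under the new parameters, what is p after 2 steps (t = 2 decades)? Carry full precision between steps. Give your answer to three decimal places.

Balance m(1−p*) = e·p* gives m = e·p*/(1−p*) = 0.696×0.53400/0.46600 = 0.79756.
Starting from p₀ = 0.53400; update p ← p + (dp/dt)·Δt with the new parameters.
step 1: Δp = +0.08177, p = 0.61577
step 2: Δp = -0.02784, p = 0.58793

0.588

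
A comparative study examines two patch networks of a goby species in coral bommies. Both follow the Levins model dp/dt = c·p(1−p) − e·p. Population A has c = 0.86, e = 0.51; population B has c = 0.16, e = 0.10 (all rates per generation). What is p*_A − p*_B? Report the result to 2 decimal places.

A: p*_A = 1 − 0.51/0.86 = 0.4070.
B: p*_B = 1 − 0.10/0.16 = 0.3750.
p*_A − p*_B = 0.4070 − 0.3750 = 0.0320.

0.03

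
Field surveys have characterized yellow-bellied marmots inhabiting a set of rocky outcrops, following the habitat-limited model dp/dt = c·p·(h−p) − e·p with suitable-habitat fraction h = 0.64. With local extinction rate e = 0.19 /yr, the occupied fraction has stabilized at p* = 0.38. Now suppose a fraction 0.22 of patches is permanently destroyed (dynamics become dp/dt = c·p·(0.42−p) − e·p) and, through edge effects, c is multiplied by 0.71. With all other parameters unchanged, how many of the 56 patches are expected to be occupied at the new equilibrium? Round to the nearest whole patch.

Balance c(h−p*) = e gives c = e/(0.64 − 0.38000) = 0.19/0.26000 = 0.73077.
New p* = 0.42 − e/c = 0.42 − 0.19000/0.51885 = 0.05381.
Expected occupied = 56 × 0.05381 = 3.01 ≈ 3.

3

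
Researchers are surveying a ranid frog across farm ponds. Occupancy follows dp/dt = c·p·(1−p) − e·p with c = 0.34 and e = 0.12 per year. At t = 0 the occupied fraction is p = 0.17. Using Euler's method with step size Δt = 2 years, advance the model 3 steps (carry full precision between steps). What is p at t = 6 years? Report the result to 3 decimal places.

0.360

Update rule: p ← p + [c·p·(1−p) − e·p]·Δt with Δt = 2.
p: 0.17000 → 0.22515  (Δp = +0.05515)
p: 0.22515 → 0.28974  (Δp = +0.06459)
p: 0.28974 → 0.36014  (Δp = +0.07040)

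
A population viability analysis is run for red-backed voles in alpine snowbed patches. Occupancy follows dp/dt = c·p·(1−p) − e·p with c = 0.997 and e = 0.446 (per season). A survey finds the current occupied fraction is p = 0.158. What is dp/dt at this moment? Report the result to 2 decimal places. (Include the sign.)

0.06

Colonization term: c·p·(1−p) = 0.997×0.158×0.8420 = 0.13264.
Extinction term: e·p = 0.07047.
dp/dt = 0.13264 − 0.07047 = 0.06217.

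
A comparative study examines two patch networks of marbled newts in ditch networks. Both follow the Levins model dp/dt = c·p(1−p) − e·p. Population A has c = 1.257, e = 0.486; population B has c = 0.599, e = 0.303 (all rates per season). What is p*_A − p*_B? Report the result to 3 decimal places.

0.119

A: p*_A = 1 − 0.486/1.257 = 0.6134.
B: p*_B = 1 − 0.303/0.599 = 0.4942.
p*_A − p*_B = 0.6134 − 0.4942 = 0.1192.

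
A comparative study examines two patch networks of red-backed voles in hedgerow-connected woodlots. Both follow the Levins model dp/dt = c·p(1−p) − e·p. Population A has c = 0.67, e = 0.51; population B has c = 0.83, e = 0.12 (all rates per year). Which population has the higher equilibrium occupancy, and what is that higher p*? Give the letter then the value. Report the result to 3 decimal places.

B, 0.855

A: p*_A = 1 − 0.51/0.67 = 0.2388.
B: p*_B = 1 − 0.12/0.83 = 0.8554.
B is higher at 0.8554.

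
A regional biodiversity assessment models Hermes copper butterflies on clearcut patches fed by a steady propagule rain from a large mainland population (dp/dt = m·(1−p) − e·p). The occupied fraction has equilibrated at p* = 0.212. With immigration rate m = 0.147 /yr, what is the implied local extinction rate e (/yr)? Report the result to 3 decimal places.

At equilibrium m(1−p*) = e·p*, so e = m(1−p*)/p*.
e = 0.147 × 0.7880 / 0.212 = 0.5464.

0.546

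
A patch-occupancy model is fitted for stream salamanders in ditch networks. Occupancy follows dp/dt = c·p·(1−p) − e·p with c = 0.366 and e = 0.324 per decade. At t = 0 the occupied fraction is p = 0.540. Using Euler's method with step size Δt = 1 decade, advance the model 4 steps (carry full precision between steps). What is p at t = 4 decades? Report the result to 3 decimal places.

0.326

Update rule: p ← p + [c·p·(1−p) − e·p]·Δt with Δt = 1.
step 1: Δp = -0.08405, p = 0.45595
step 2: Δp = -0.05694, p = 0.39902
step 3: Δp = -0.04151, p = 0.35750
step 4: Δp = -0.03176, p = 0.32574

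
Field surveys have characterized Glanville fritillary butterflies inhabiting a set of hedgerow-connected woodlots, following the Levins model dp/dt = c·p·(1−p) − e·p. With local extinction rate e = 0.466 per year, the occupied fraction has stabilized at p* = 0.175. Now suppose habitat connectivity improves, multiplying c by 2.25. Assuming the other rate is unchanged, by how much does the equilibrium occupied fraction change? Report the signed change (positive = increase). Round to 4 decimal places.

Balance c(1−p*) = e gives c = e/(1 − 0.17500) = 0.466/0.82500 = 0.56485.
New p* = 1 − e/c = 1 − 0.46600/1.27091 = 0.63333.
Δp* = 0.63333 − 0.17500 = +0.45833.

0.4583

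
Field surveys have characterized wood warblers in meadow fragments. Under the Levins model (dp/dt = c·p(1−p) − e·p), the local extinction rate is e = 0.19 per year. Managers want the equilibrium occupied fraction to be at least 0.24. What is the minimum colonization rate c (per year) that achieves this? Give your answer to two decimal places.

0.25

p* = 1 − e/c ≥ 0.24 requires e/c ≤ 0.7600, i.e. c ≥ e/0.7600.
c_min = 0.19/0.7600 = 0.2500.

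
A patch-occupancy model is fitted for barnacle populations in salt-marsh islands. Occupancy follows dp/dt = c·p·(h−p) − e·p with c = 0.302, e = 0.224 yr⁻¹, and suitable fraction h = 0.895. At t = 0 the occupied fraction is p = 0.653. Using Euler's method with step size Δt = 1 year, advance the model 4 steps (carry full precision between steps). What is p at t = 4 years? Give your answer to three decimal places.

0.400

Update rule: p ← p + [c·p·(h−p) − e·p]·Δt with Δt = 1.
p: 0.65300 → 0.55445  (Δp = -0.09855)
p: 0.55445 → 0.48728  (Δp = -0.06717)
p: 0.48728 → 0.43813  (Δp = -0.04915)
p: 0.43813 → 0.40044  (Δp = -0.03769)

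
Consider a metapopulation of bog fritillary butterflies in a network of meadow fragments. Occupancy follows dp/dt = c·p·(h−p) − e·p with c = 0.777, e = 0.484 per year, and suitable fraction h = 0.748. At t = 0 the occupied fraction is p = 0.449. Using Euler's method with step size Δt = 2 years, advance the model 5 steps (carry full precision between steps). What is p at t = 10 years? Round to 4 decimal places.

Update rule: p ← p + [c·p·(h−p) − e·p]·Δt with Δt = 2.
step 1: Δp = -0.22601, p = 0.22299
step 2: Δp = -0.03393, p = 0.18907
step 3: Δp = -0.01880, p = 0.17027
step 4: Δp = -0.01195, p = 0.15832
step 5: Δp = -0.00817, p = 0.15014

0.1501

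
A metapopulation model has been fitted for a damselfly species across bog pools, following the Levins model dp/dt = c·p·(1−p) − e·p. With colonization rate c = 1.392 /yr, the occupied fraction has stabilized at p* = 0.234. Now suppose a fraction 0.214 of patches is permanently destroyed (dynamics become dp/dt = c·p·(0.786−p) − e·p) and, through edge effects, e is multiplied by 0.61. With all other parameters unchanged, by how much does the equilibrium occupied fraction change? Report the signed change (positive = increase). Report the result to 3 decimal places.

0.085

Balance c(1−p*) = e gives e = 1.392×(1 − 0.23400) = 1.06627.
New p* = 0.786 − e/c = 0.786 − 0.65042/1.39200 = 0.31874.
Δp* = 0.31874 − 0.23400 = +0.08474.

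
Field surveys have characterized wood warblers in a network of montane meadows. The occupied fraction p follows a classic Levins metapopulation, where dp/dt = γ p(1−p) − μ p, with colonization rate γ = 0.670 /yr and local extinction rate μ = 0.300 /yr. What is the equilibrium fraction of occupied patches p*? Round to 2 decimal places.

0.55

At equilibrium, colonization balances extinction: γ·p*·(1−p*) = μ·p*.
So p* = 1 − μ/γ = 1 − 0.300/0.670 = 1 − 0.4478 = 0.5522.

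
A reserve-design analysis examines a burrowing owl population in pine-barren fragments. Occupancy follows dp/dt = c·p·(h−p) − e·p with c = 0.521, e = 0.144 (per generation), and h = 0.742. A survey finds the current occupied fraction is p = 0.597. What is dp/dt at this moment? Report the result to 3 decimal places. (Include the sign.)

Colonization term: c·p·(h−p) = 0.521×0.597×0.1450 = 0.04510.
Extinction term: e·p = 0.08597.
dp/dt = 0.04510 − 0.08597 = -0.04087.

-0.041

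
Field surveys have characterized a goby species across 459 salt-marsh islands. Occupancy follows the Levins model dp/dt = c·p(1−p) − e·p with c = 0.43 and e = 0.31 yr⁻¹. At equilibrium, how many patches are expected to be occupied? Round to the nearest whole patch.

128

p* = 1 − e/c = 1 − 0.31/0.43 = 0.2791.
Expected occupied patches = N × p* = 459 × 0.2791 = 128.09 ≈ 128.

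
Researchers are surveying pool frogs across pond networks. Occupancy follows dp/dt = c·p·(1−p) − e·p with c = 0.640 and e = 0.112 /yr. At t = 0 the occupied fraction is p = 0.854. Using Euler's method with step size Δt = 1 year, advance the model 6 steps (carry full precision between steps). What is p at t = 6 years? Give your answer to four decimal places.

Update rule: p ← p + [c·p·(1−p) − e·p]·Δt with Δt = 1.
  1  |  dp/dt·Δt = -0.015850  |  p_1 = 0.838150
  2  |  dp/dt·Δt = -0.007054  |  p_2 = 0.831096
  3  |  dp/dt·Δt = -0.003242  |  p_3 = 0.827854
  4  |  dp/dt·Δt = -0.001512  |  p_4 = 0.826342
  5  |  dp/dt·Δt = -0.000710  |  p_5 = 0.825632
  6  |  dp/dt·Δt = -0.000334  |  p_6 = 0.825298

0.8253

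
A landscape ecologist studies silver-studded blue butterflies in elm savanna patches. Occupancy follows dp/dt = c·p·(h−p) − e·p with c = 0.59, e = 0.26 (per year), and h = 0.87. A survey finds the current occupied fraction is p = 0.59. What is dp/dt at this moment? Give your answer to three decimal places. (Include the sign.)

Colonization term: c·p·(h−p) = 0.59×0.59×0.2800 = 0.09747.
Extinction term: e·p = 0.15340.
dp/dt = 0.09747 − 0.15340 = -0.05593.

-0.056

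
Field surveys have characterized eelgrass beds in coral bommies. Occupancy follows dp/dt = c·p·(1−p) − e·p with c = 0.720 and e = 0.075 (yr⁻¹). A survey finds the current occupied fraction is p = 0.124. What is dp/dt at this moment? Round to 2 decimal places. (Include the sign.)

0.07

Colonization term: c·p·(1−p) = 0.720×0.124×0.8760 = 0.07821.
Extinction term: e·p = 0.00930.
dp/dt = 0.07821 − 0.00930 = 0.06891.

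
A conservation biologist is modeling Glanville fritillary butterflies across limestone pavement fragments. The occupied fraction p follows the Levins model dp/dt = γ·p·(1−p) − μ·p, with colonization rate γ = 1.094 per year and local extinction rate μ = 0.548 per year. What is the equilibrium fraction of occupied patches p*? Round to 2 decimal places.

0.50

At equilibrium, colonization balances extinction: γ·p*·(1−p*) = μ·p*.
So p* = 1 − μ/γ = 1 − 0.548/1.094 = 1 − 0.5009 = 0.4991.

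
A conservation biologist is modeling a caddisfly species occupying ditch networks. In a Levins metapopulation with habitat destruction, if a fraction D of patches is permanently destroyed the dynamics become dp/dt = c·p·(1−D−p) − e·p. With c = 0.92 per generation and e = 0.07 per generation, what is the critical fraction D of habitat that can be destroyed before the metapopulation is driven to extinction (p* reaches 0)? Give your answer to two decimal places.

The nontrivial equilibrium is p* = (1−D) − e/c; extinction occurs when this hits zero.
So D_crit = 1 − e/c = 1 − 0.07/0.92 = 1 − 0.0761 = 0.9239.
This equals the undisturbed p*, a classic result of Lande's extension.

0.92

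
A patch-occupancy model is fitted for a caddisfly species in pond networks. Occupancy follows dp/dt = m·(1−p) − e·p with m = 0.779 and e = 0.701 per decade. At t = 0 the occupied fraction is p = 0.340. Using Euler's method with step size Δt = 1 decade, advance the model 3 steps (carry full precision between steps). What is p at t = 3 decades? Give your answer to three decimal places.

Update rule: p ← p + [m·(1−p) − e·p]·Δt with Δt = 1.
step 1: Δp = +0.27580, p = 0.61580
step 2: Δp = -0.13238, p = 0.48342
step 3: Δp = +0.06354, p = 0.54696

0.547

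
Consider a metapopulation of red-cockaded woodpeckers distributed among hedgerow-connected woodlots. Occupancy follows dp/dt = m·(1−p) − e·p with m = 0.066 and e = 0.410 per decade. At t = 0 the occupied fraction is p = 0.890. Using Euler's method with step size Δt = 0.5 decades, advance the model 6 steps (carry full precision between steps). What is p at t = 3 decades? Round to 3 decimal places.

Update rule: p ← p + [m·(1−p) − e·p]·Δt with Δt = 0.5.
p: 0.89000 → 0.71118  (Δp = -0.17882)
p: 0.71118 → 0.57492  (Δp = -0.13626)
p: 0.57492 → 0.47109  (Δp = -0.10383)
p: 0.47109 → 0.39197  (Δp = -0.07912)
p: 0.39197 → 0.33168  (Δp = -0.06029)
p: 0.33168 → 0.28574  (Δp = -0.04594)

0.286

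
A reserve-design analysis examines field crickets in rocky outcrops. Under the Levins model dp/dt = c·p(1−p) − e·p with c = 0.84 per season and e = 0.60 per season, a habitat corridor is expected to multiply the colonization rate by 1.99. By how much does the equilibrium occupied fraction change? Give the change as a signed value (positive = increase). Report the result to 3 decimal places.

0.355

Before: p* = 1 − 0.60/0.84 = 0.2857.
After the change, c = 1.6716, e = 0.6, so p* = 1 − 0.6/1.6716 = 0.6411.
Δp* = 0.6411 − 0.2857 = +0.3553.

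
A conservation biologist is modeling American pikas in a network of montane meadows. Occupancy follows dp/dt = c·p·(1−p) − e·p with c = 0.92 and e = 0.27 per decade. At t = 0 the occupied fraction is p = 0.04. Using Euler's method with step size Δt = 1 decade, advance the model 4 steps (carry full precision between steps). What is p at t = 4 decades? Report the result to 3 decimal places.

Update rule: p ← p + [c·p·(1−p) − e·p]·Δt with Δt = 1.
  1  |  dp/dt·Δt = +0.024528  |  p_1 = 0.064528
  2  |  dp/dt·Δt = +0.038112  |  p_2 = 0.102640
  3  |  dp/dt·Δt = +0.057024  |  p_3 = 0.159664
  4  |  dp/dt·Δt = +0.080329  |  p_4 = 0.239993

0.240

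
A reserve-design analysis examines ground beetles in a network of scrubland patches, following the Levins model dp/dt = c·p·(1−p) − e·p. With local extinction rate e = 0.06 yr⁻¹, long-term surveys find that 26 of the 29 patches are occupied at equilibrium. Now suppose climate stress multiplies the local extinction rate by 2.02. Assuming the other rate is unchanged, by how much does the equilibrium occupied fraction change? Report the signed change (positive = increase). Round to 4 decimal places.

Observed p* = 26/29 = 0.89655.
Balance c(1−p*) = e gives c = e/(1 − 0.89655) = 0.06/0.10345 = 0.57999.
New p* = 1 − e/c = 1 − 0.12120/0.57999 = 0.79103.
Δp* = 0.79103 − 0.89655 = -0.10552.

-0.1055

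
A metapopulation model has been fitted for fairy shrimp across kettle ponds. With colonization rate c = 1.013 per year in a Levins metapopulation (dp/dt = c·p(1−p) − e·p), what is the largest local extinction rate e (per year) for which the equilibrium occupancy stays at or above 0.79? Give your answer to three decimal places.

0.213

1 − e/c ≥ 0.79 ⇒ e ≤ c(1 − 0.79) = 1.013 × 0.2100.
e_max = 0.2127.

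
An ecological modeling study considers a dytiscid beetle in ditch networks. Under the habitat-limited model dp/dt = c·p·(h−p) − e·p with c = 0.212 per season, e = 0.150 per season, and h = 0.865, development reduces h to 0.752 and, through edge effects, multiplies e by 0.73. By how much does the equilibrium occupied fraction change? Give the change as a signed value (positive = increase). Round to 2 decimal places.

Before: p* = h − e/c = 0.865 − 0.150/0.212 = 0.865 − 0.7075 = 0.1575.
After: c = 0.212, e = 0.1095, h = 0.752; p* = 0.752 − 0.1095/0.212 = 0.2355.
Δp* = 0.2355 − 0.1575 = +0.0780.

0.08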